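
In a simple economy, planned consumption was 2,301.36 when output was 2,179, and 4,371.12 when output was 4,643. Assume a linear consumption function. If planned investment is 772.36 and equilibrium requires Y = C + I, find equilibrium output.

Y = 7771

MPC = (4371.12 − 2301.36)/(4643 − 2179) = 2069.76/2464 = 0.84
a = 2301.36 − 0.84(2179) = 471
Equilibrium: Y = 471 + 0.84Y + 772.36
0.16Y = 1243.36, so Y = 1243.36/0.16 = 7771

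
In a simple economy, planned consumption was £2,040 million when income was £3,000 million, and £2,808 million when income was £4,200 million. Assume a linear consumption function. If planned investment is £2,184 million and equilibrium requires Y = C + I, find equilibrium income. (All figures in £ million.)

Y = 6400

MPC = (2808 − 2040)/(4200 − 3000) = 768/1200 = 0.64
a = 2040 − 0.64(3000) = 120
Equilibrium: Y = 120 + 0.64Y + 2184
0.36Y = 2304, so Y = 2304/0.36 = 6400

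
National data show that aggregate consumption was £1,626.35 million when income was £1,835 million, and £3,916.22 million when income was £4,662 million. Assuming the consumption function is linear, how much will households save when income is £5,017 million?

MPC = (3916.22 − 1626.35)/(4662 − 1835) = 2289.87/2827 = 0.81
a = 1626.35 − 0.81(1835) = 1626.35 − 1486.35 = 140
C = 140 + 0.81(5017) = 4203.77
S = 5017 − 4203.77 = 813.23

S = 813.23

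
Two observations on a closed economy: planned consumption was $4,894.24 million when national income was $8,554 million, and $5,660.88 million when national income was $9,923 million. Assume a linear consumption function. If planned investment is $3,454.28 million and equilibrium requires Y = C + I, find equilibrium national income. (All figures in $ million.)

MPC = (5660.88 − 4894.24)/(9923 − 8554) = 766.64/1369 = 0.56
a = 4894.24 − 0.56(8554) = 104
Equilibrium: Y = 104 + 0.56Y + 3454.28
0.44Y = 3558.28, so Y = 3558.28/0.44 = 8087

Y = 8087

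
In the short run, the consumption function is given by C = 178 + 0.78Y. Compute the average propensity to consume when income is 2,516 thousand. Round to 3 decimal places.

APC = 0.851

C = 178 + 0.78(2516) = 2140.48
APC = C/Y = 2140.48/2516 = 0.851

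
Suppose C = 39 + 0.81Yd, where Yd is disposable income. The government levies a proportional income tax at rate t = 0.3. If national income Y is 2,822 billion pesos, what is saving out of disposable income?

Yd = (1 − 0.3)(2822) = 0.7(2822) = 1975.4
C = 39 + 0.81(1975.4) = 39 + 1600.074 = 1639.074
S = Yd − C = 1975.4 − 1639.074 = 336.326

S = 336.326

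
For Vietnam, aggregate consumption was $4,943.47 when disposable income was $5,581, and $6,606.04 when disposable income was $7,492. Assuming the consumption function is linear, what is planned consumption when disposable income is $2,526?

MPC = (6606.04 − 4943.47)/(7492 − 5581) = 1662.57/1911 = 0.87
a = 4943.47 − 0.87(5581) = 4943.47 − 4855.47 = 88
C = 88 + 0.87(2526) = 88 + 2197.62 = 2285.62

C = 2285.62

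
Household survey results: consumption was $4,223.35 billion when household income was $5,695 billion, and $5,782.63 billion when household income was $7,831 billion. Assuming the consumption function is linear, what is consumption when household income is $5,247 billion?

MPC = (5782.63 − 4223.35)/(7831 − 5695) = 1559.28/2136 = 0.73
a = 4223.35 − 0.73(5695) = 4223.35 − 4157.35 = 66
C = 66 + 0.73(5247) = 66 + 3830.31 = 3896.31

C = 3896.31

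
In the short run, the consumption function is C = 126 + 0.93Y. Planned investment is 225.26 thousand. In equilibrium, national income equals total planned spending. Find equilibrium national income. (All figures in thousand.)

Y = 5018

Y = C + I = 126 + 0.93Y + 225.26
Y − 0.93Y = 351.26
0.07Y = 351.26, so Y = 351.26/0.07 = 5018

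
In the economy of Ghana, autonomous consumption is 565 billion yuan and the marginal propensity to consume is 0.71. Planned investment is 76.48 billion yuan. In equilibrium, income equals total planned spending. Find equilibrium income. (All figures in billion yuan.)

Y = C + I = 565 + 0.71Y + 76.48
Y − 0.71Y = 641.48
0.29Y = 641.48, so Y = 641.48/0.29 = 2212

Y = 2212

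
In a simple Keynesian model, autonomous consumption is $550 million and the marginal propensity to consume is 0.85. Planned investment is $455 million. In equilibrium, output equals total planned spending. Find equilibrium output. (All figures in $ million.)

Y = C + I = 550 + 0.85Y + 455
Y − 0.85Y = 1005
0.15Y = 1005, so Y = 1005/0.15 = 6700

Y = 6700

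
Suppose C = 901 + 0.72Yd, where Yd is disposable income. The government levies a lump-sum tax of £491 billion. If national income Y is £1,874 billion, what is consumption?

Yd = Y − T = 1874 − 491 = 1383
C = 901 + 0.72(1383) = 901 + 995.76 = 1896.76

C = 1896.76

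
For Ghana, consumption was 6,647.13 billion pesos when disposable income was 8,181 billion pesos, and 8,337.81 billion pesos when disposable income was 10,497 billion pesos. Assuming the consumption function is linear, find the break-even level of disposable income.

Y = 2500

MPC = (8337.81 − 6647.13)/(10497 − 8181) = 1690.68/2316 = 0.73
a = 6647.13 − 0.73(8181) = 6647.13 − 5972.13 = 675
Break-even: Y = a/(1−MPC) = 675/0.27 = 2500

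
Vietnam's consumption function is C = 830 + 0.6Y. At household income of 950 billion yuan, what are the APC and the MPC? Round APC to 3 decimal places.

MPC = 0.6 (the slope of the consumption function)
C = 830 + 0.6(950) = 1400, so APC = 1400/950 = 1.474

APC = 1.474; MPC = 0.6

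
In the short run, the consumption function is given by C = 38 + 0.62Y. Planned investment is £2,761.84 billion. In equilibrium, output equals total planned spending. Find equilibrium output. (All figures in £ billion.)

Y = C + I = 38 + 0.62Y + 2761.84
Y − 0.62Y = 2799.84
0.38Y = 2799.84, so Y = 2799.84/0.38 = 7368

Y = 7368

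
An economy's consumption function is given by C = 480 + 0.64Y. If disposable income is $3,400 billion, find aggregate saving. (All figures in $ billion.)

S = 744

C = 480 + 0.64(3400) = 480 + 2176 = 2656
S = Y − C = 3400 − 2656 = 744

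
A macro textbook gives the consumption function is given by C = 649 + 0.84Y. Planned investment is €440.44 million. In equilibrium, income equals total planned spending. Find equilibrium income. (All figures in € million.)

Y = C + I = 649 + 0.84Y + 440.44
Y − 0.84Y = 1089.44
0.16Y = 1089.44, so Y = 1089.44/0.16 = 6809

Y = 6809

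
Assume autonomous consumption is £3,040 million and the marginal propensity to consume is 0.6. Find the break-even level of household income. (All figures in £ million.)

At break-even, C = Y: 3040 + 0.6Y = Y
0.4Y = 3040, so Y = 3040/0.4 = 7600

Y = 7600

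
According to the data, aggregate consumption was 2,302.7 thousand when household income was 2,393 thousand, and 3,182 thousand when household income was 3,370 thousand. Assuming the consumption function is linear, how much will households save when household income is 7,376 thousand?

S = 588.6

MPC = (3182 − 2302.7)/(3370 − 2393) = 879.3/977 = 0.9
a = 2302.7 − 0.9(2393) = 2302.7 − 2153.7 = 149
C = 149 + 0.9(7376) = 6787.4
S = 7376 − 6787.4 = 588.6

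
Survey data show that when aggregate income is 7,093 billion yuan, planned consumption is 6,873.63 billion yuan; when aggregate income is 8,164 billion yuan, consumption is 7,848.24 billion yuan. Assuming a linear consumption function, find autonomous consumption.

MPC = ΔC/ΔY = (7848.24 − 6873.63)/(8164 − 7093) = 974.61/1071 = 0.91
a = C − MPC·Y = 6873.63 − 0.91(7093) = 6873.63 − 6454.63 = 419

a = 419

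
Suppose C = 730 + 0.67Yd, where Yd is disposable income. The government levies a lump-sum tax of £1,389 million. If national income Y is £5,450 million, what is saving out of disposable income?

Yd = Y − T = 5450 − 1389 = 4061
C = 730 + 0.67(4061) = 730 + 2720.87 = 3450.87
S = Yd − C = 4061 − 3450.87 = 610.13

S = 610.13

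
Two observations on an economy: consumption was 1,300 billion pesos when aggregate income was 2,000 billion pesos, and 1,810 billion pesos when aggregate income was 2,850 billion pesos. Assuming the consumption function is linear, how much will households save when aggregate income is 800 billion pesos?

S = 220

MPC = (1810 − 1300)/(2850 − 2000) = 510/850 = 0.6
a = 1300 − 0.6(2000) = 1300 − 1200 = 100
C = 100 + 0.6(800) = 580
S = 800 − 580 = 220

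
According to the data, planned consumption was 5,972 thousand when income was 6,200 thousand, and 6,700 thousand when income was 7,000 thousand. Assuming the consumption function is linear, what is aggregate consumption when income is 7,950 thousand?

MPC = (6700 − 5972)/(7000 − 6200) = 728/800 = 0.91
a = 5972 − 0.91(6200) = 5972 − 5642 = 330
C = 330 + 0.91(7950) = 330 + 7234.5 = 7564.5

C = 7564.5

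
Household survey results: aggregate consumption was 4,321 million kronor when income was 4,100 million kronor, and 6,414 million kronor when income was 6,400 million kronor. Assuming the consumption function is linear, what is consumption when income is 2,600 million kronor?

C = 2956

MPC = (6414 − 4321)/(6400 − 4100) = 2093/2300 = 0.91
a = 4321 − 0.91(4100) = 4321 − 3731 = 590
C = 590 + 0.91(2600) = 590 + 2366 = 2956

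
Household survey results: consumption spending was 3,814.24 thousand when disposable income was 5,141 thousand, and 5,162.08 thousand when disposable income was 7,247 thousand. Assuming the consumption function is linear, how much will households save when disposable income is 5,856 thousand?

S = 1584.16

MPC = (5162.08 − 3814.24)/(7247 − 5141) = 1347.84/2106 = 0.64
a = 3814.24 − 0.64(5141) = 3814.24 − 3290.24 = 524
C = 524 + 0.64(5856) = 4271.84
S = 5856 − 4271.84 = 1584.16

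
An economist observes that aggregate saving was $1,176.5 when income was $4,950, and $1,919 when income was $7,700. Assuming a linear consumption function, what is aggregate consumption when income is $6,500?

MPS = ΔS/ΔY = (1919 − 1176.5)/(7700 − 4950) = 742.5/2750 = 0.27
MPC = 1 − MPS = 0.73
Autonomous saving = 1176.5 − 0.27(4950) = -160, so a = 160
C = 160 + 0.73(6500) = 160 + 4745 = 4905

C = 4905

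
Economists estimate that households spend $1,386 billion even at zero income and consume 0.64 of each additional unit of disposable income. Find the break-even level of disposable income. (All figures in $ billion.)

At break-even, C = Y: 1386 + 0.64Y = Y
0.36Y = 1386, so Y = 1386/0.36 = 3850

Y = 3850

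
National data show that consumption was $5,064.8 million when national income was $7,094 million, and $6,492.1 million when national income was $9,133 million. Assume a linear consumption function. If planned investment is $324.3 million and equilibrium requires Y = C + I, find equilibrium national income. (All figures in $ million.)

Y = 1411

MPC = (6492.1 − 5064.8)/(9133 − 7094) = 1427.3/2039 = 0.7
a = 5064.8 − 0.7(7094) = 99
Equilibrium: Y = 99 + 0.7Y + 324.3
0.3Y = 423.3, so Y = 423.3/0.3 = 1411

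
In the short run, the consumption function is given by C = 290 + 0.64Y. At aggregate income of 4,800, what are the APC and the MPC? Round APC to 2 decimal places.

APC = 0.70; MPC = 0.64

MPC = 0.64 (the slope of the consumption function)
C = 290 + 0.64(4800) = 3362, so APC = 3362/4800 = 0.70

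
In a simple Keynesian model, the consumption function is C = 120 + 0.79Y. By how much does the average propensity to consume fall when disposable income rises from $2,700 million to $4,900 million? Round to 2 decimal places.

ΔAPC = 0.02

At Y = 2700: C = 120 + 0.79(2700) = 2253, APC = 2253/2700 = 0.834
At Y = 4900: C = 3991, APC = 3991/4900 = 0.814
Fall in APC = 0.834 − 0.814 = 0.02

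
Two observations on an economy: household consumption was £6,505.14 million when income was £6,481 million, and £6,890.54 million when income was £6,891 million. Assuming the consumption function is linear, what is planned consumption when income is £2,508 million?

C = 2770.52

MPC = (6890.54 − 6505.14)/(6891 − 6481) = 385.4/410 = 0.94
a = 6505.14 − 0.94(6481) = 6505.14 − 6092.14 = 413
C = 413 + 0.94(2508) = 413 + 2357.52 = 2770.52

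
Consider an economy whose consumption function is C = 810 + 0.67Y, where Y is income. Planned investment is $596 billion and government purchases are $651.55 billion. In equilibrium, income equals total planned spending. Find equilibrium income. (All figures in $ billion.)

Y = C + I + G = 810 + 0.67Y + 596 + 651.55
Y − 0.67Y = 2057.55
0.33Y = 2057.55, so Y = 2057.55/0.33 = 6235

Y = 6235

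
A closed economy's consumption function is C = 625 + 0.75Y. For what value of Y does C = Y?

Y = 2500

At break-even, C = Y: 625 + 0.75Y = Y
0.25Y = 625, so Y = 625/0.25 = 2500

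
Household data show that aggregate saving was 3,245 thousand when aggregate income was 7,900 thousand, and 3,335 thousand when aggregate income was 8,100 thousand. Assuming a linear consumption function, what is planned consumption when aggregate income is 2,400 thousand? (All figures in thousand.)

MPS = ΔS/ΔY = (3335 − 3245)/(8100 − 7900) = 90/200 = 0.45
MPC = 1 − MPS = 0.55
Autonomous saving = 3245 − 0.45(7900) = -310, so a = 310
C = 310 + 0.55(2400) = 310 + 1320 = 1630

C = 1630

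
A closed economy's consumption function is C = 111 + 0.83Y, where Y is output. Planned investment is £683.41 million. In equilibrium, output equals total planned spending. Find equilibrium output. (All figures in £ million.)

Y = 4673

Y = C + I = 111 + 0.83Y + 683.41
Y − 0.83Y = 794.41
0.17Y = 794.41, so Y = 794.41/0.17 = 4673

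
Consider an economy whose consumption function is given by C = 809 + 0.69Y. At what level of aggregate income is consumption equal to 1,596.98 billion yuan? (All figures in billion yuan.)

Y = 1142

809 + 0.69Y = 1596.98
0.69Y = 787.98, so Y = 787.98/0.69 = 1142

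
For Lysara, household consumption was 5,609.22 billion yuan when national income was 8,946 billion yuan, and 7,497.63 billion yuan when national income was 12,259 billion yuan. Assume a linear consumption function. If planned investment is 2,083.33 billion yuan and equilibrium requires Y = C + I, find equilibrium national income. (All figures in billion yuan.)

Y = 6031

MPC = (7497.63 − 5609.22)/(12259 − 8946) = 1888.41/3313 = 0.57
a = 5609.22 − 0.57(8946) = 510
Equilibrium: Y = 510 + 0.57Y + 2083.33
0.43Y = 2593.33, so Y = 2593.33/0.43 = 6031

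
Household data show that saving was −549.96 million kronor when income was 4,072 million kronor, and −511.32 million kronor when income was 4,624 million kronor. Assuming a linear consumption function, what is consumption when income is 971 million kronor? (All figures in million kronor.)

C = 1738.03

MPS = ΔS/ΔY = (-511.32 − (-549.96))/(4624 − 4072) = 38.64/552 = 0.07
MPC = 1 − MPS = 0.93
Autonomous saving = -549.96 − 0.07(4072) = -835, so a = 835
C = 835 + 0.93(971) = 835 + 903.03 = 1738.03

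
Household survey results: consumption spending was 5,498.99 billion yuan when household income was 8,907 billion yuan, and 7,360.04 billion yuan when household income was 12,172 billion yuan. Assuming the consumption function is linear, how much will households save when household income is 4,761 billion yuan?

MPC = (7360.04 − 5498.99)/(12172 − 8907) = 1861.05/3265 = 0.57
a = 5498.99 − 0.57(8907) = 5498.99 − 5076.99 = 422
C = 422 + 0.57(4761) = 3135.77
S = 4761 − 3135.77 = 1625.23

S = 1625.23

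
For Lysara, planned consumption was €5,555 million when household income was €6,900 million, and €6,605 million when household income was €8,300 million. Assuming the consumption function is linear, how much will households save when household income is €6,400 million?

MPC = (6605 − 5555)/(8300 − 6900) = 1050/1400 = 0.75
a = 5555 − 0.75(6900) = 5555 − 5175 = 380
C = 380 + 0.75(6400) = 5180
S = 6400 − 5180 = 1220

S = 1220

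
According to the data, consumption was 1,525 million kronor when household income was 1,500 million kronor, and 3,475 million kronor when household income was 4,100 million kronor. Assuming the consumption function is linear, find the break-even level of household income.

MPC = (3475 − 1525)/(4100 − 1500) = 1950/2600 = 0.75
a = 1525 − 0.75(1500) = 1525 − 1125 = 400
Break-even: Y = a/(1−MPC) = 400/0.25 = 1600

Y = 1600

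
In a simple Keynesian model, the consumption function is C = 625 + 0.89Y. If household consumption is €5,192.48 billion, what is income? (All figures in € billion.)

625 + 0.89Y = 5192.48
0.89Y = 4567.48, so Y = 4567.48/0.89 = 5132

Y = 5132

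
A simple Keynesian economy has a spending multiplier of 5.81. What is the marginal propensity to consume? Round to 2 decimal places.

k = 1/(1 − MPC), so 1 − MPC = 1/k = 1/5.81 = 0.1721
MPC = 1 − 0.1721 = 0.83

MPC = 0.83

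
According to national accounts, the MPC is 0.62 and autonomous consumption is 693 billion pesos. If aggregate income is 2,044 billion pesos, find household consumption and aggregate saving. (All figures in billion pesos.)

C = 693 + 0.62(2044) = 693 + 1267.28 = 1960.28
S = Y − C = 2044 − 1960.28 = 83.72

C = 1960.28; S = 83.72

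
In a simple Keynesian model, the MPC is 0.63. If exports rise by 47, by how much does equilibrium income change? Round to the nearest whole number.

ΔY ≈ 127

The multiplier is 1/(1 − MPC) = 1/0.37.
ΔY = 47/0.37 = 127.03 ≈ 127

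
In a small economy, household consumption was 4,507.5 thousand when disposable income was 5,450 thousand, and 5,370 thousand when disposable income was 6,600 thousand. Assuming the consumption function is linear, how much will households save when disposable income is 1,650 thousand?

MPC = (5370 − 4507.5)/(6600 − 5450) = 862.5/1150 = 0.75
a = 4507.5 − 0.75(5450) = 4507.5 − 4087.5 = 420
C = 420 + 0.75(1650) = 1657.5
S = 1650 − 1657.5 = -7.5

S = -7.5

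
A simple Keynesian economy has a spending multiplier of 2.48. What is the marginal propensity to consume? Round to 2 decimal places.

k = 1/(1 − MPC), so 1 − MPC = 1/k = 1/2.48 = 0.4032
MPC = 1 − 0.4032 = 0.60

MPC = 0.60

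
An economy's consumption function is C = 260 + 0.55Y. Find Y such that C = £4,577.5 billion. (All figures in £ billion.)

260 + 0.55Y = 4577.5
0.55Y = 4317.5, so Y = 4317.5/0.55 = 7850

Y = 7850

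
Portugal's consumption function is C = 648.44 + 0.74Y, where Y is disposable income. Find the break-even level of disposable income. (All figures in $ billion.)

At break-even, C = Y: 648.44 + 0.74Y = Y
0.26Y = 648.44, so Y = 648.44/0.26 = 2494

Y = 2494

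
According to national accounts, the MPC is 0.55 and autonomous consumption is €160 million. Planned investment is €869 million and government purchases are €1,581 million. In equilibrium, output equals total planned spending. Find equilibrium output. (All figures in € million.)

Y = C + I + G = 160 + 0.55Y + 869 + 1581
Y − 0.55Y = 2610
0.45Y = 2610, so Y = 2610/0.45 = 5800

Y = 5800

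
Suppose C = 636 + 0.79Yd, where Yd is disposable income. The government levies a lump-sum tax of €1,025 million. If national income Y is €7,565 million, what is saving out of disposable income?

Yd = Y − T = 7565 − 1025 = 6540
C = 636 + 0.79(6540) = 636 + 5166.6 = 5802.6
S = Yd − C = 6540 − 5802.6 = 737.4

S = 737.4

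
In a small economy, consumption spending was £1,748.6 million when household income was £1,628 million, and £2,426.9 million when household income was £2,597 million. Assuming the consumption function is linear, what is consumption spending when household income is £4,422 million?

MPC = (2426.9 − 1748.6)/(2597 − 1628) = 678.3/969 = 0.7
a = 1748.6 − 0.7(1628) = 1748.6 − 1139.6 = 609
C = 609 + 0.7(4422) = 609 + 3095.4 = 3704.4

C = 3704.4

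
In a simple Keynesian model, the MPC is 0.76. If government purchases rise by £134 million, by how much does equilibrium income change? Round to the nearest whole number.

ΔY ≈ 558

The multiplier is 1/(1 − MPC) = 1/0.24.
ΔY = 134/0.24 = 558.33 ≈ 558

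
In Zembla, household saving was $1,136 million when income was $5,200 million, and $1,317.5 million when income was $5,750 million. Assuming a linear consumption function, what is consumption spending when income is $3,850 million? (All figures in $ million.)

MPS = ΔS/ΔY = (1317.5 − 1136)/(5750 − 5200) = 181.5/550 = 0.33
MPC = 1 − MPS = 0.67
Autonomous saving = 1136 − 0.33(5200) = -580, so a = 580
C = 580 + 0.67(3850) = 580 + 2579.5 = 3159.5

C = 3159.5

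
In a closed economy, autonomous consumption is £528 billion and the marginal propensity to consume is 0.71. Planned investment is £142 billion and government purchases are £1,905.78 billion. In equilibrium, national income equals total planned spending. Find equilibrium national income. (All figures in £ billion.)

Y = C + I + G = 528 + 0.71Y + 142 + 1905.78
Y − 0.71Y = 2575.78
0.29Y = 2575.78, so Y = 2575.78/0.29 = 8882

Y = 8882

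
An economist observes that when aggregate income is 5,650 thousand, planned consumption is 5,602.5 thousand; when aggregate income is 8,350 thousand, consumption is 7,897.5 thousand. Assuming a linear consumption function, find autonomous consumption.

MPC = ΔC/ΔY = (7897.5 − 5602.5)/(8350 − 5650) = 2295/2700 = 0.85
a = C − MPC·Y = 5602.5 − 0.85(5650) = 5602.5 − 4802.5 = 800

a = 800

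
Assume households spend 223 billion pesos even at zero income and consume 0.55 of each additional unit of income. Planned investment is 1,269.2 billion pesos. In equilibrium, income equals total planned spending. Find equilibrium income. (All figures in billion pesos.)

Y = 3316

Y = C + I = 223 + 0.55Y + 1269.2
Y − 0.55Y = 1492.2
0.45Y = 1492.2, so Y = 1492.2/0.45 = 3316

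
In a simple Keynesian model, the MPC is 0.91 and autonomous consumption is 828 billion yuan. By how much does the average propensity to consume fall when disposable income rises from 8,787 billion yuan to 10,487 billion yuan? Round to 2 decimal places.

At Y = 8787: C = 828 + 0.91(8787) = 8824.17, APC = 8824.17/8787 = 1.004
At Y = 10487: C = 10371.17, APC = 10371.17/10487 = 0.989
Fall in APC = 1.004 − 0.989 = 0.015 ≈ 0.02

ΔAPC = 0.02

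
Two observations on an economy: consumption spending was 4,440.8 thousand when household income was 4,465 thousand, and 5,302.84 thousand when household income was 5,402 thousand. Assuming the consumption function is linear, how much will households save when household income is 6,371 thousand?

S = 176.68

MPC = (5302.84 − 4440.8)/(5402 − 4465) = 862.04/937 = 0.92
a = 4440.8 − 0.92(4465) = 4440.8 − 4107.8 = 333
C = 333 + 0.92(6371) = 6194.32
S = 6371 − 6194.32 = 176.68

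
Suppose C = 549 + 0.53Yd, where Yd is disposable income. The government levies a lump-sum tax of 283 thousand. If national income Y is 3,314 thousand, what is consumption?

Yd = Y − T = 3314 − 283 = 3031
C = 549 + 0.53(3031) = 549 + 1606.43 = 2155.43

C = 2155.43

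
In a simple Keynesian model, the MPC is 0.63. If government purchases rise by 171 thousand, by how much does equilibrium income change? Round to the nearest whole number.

The multiplier is 1/(1 − MPC) = 1/0.37.
ΔY = 171/0.37 = 462.16 ≈ 462

ΔY ≈ 462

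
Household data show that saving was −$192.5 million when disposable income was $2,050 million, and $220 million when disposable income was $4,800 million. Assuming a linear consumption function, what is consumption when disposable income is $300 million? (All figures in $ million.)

MPS = ΔS/ΔY = (220 − (-192.5))/(4800 − 2050) = 412.5/2750 = 0.15
MPC = 1 − MPS = 0.85
Autonomous saving = -192.5 − 0.15(2050) = -500, so a = 500
C = 500 + 0.85(300) = 500 + 255 = 755

C = 755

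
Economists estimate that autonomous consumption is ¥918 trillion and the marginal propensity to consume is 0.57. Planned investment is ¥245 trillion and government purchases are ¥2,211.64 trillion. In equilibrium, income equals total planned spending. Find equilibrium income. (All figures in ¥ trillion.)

Y = 7848

Y = C + I + G = 918 + 0.57Y + 245 + 2211.64
Y − 0.57Y = 3374.64
0.43Y = 3374.64, so Y = 3374.64/0.43 = 7848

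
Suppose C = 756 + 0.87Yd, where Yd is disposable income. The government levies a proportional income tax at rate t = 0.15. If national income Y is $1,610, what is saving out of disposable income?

Yd = (1 − 0.15)(1610) = 0.85(1610) = 1368.5
C = 756 + 0.87(1368.5) = 756 + 1190.595 = 1946.595
S = Yd − C = 1368.5 − 1946.595 = -578.095

S = -578.095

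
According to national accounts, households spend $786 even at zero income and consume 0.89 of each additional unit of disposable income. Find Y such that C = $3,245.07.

786 + 0.89Y = 3245.07
0.89Y = 2459.07, so Y = 2459.07/0.89 = 2763

Y = 2763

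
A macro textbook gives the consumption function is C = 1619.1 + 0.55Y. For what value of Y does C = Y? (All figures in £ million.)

Y = 3598

At break-even, C = Y: 1619.1 + 0.55Y = Y
0.45Y = 1619.1, so Y = 1619.1/0.45 = 3598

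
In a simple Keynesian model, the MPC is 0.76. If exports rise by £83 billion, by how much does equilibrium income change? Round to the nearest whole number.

The multiplier is 1/(1 − MPC) = 1/0.24.
ΔY = 83/0.24 = 345.83 ≈ 346

ΔY ≈ 346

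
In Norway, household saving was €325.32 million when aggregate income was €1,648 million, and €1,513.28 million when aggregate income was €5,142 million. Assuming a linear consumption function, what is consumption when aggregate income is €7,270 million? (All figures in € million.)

MPS = ΔS/ΔY = (1513.28 − 325.32)/(5142 − 1648) = 1187.96/3494 = 0.34
MPC = 1 − MPS = 0.66
Autonomous saving = 325.32 − 0.34(1648) = -235, so a = 235
C = 235 + 0.66(7270) = 235 + 4798.2 = 5033.2

C = 5033.2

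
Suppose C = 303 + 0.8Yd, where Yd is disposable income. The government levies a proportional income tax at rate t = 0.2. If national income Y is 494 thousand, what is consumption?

C = 619.16

Yd = (1 − 0.2)(494) = 0.8(494) = 395.2
C = 303 + 0.8(395.2) = 303 + 316.16 = 619.16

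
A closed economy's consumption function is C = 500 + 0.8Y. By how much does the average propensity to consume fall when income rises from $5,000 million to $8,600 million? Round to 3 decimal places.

ΔAPC = 0.042

At Y = 5000: C = 500 + 0.8(5000) = 4500, APC = 4500/5000 = 0.9000
At Y = 8600: C = 7380, APC = 7380/8600 = 0.8581
Fall in APC = 0.9000 − 0.8581 = 0.0419 ≈ 0.042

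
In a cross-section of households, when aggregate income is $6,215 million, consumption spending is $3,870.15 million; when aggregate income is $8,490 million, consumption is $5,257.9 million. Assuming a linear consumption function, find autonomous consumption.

MPC = ΔC/ΔY = (5257.9 − 3870.15)/(8490 − 6215) = 1387.75/2275 = 0.61
a = C − MPC·Y = 3870.15 − 0.61(6215) = 3870.15 − 3791.15 = 79

a = 79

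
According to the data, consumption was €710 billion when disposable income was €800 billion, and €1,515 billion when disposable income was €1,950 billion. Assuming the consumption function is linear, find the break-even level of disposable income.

MPC = (1515 − 710)/(1950 − 800) = 805/1150 = 0.7
a = 710 − 0.7(800) = 710 − 560 = 150
Break-even: Y = a/(1−MPC) = 150/0.3 = 500

Y = 500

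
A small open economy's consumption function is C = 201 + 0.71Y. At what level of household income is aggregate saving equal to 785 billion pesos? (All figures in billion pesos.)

Y = 3400

S = Y − C = -201 + 0.29Y
-201 + 0.29Y = 785, so 0.29Y = 986 and Y = 3400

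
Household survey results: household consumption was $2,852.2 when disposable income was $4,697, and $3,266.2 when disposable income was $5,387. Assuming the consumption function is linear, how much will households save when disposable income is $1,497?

MPC = (3266.2 − 2852.2)/(5387 − 4697) = 414/690 = 0.6
a = 2852.2 − 0.6(4697) = 2852.2 − 2818.2 = 34
C = 34 + 0.6(1497) = 932.2
S = 1497 − 932.2 = 564.8

S = 564.8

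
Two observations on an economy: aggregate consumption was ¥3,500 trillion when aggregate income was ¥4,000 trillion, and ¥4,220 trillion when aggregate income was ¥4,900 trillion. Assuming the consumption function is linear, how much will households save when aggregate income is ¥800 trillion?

MPC = (4220 − 3500)/(4900 − 4000) = 720/900 = 0.8
a = 3500 − 0.8(4000) = 3500 − 3200 = 300
C = 300 + 0.8(800) = 940
S = 800 − 940 = -140

S = -140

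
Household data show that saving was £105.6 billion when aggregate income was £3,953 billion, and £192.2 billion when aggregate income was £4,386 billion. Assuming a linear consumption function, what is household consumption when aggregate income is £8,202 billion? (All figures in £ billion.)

MPS = ΔS/ΔY = (192.2 − 105.6)/(4386 − 3953) = 86.6/433 = 0.2
MPC = 1 − MPS = 0.8
Autonomous saving = 105.6 − 0.2(3953) = -685, so a = 685
C = 685 + 0.8(8202) = 685 + 6561.6 = 7246.6

C = 7246.6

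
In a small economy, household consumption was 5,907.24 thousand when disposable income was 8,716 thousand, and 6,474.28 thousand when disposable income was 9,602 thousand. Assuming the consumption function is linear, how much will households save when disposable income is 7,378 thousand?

MPC = (6474.28 − 5907.24)/(9602 − 8716) = 567.04/886 = 0.64
a = 5907.24 − 0.64(8716) = 5907.24 − 5578.24 = 329
C = 329 + 0.64(7378) = 5050.92
S = 7378 − 5050.92 = 2327.08

S = 2327.08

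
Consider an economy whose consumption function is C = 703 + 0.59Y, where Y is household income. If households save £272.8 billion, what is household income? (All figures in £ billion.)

Y = 2380

S = Y − C = -703 + 0.41Y
-703 + 0.41Y = 272.8, so 0.41Y = 975.8 and Y = 2380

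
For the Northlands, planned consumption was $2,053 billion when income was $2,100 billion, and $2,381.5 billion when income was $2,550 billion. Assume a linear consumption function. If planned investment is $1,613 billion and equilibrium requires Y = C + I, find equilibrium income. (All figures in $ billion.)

Y = 7900

MPC = (2381.5 − 2053)/(2550 − 2100) = 328.5/450 = 0.73
a = 2053 − 0.73(2100) = 520
Equilibrium: Y = 520 + 0.73Y + 1613
0.27Y = 2133, so Y = 2133/0.27 = 7900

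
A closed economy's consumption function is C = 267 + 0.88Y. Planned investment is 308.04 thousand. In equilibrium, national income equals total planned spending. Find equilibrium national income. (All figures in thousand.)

Y = 4792

Y = C + I = 267 + 0.88Y + 308.04
Y − 0.88Y = 575.04
0.12Y = 575.04, so Y = 575.04/0.12 = 4792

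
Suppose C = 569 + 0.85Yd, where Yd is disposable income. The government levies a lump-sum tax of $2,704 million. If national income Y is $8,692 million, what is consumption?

Yd = Y − T = 8692 − 2704 = 5988
C = 569 + 0.85(5988) = 569 + 5089.8 = 5658.8

C = 5658.8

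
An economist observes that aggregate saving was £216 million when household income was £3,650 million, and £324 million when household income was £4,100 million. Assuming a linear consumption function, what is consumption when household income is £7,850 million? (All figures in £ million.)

C = 6626

MPS = ΔS/ΔY = (324 − 216)/(4100 − 3650) = 108/450 = 0.24
MPC = 1 − MPS = 0.76
Autonomous saving = 216 − 0.24(3650) = -660, so a = 660
C = 660 + 0.76(7850) = 660 + 5966 = 6626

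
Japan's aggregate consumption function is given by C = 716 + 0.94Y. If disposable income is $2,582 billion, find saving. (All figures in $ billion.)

S = -561.08

C = 716 + 0.94(2582) = 716 + 2427.08 = 3143.08
S = Y − C = 2582 − 3143.08 = -561.08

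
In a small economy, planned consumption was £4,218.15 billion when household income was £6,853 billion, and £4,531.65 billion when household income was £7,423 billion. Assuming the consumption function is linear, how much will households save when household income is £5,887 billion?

MPC = (4531.65 − 4218.15)/(7423 − 6853) = 313.5/570 = 0.55
a = 4218.15 − 0.55(6853) = 4218.15 − 3769.15 = 449
C = 449 + 0.55(5887) = 3686.85
S = 5887 − 3686.85 = 2200.15

S = 2200.15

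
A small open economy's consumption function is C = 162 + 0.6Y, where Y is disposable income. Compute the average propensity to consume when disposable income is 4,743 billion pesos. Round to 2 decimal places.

APC = 0.63

C = 162 + 0.6(4743) = 3007.8
APC = C/Y = 3007.8/4743 = 0.63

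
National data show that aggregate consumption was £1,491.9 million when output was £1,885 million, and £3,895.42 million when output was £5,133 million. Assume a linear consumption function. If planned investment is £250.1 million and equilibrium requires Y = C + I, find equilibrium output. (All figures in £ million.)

MPC = (3895.42 − 1491.9)/(5133 − 1885) = 2403.52/3248 = 0.74
a = 1491.9 − 0.74(1885) = 97
Equilibrium: Y = 97 + 0.74Y + 250.1
0.26Y = 347.1, so Y = 347.1/0.26 = 1335

Y = 1335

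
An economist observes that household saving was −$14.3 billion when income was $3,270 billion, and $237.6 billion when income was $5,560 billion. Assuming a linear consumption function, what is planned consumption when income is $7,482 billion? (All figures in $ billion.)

C = 7032.98

MPS = ΔS/ΔY = (237.6 − (-14.3))/(5560 − 3270) = 251.9/2290 = 0.11
MPC = 1 − MPS = 0.89
Autonomous saving = -14.3 − 0.11(3270) = -374, so a = 374
C = 374 + 0.89(7482) = 374 + 6658.98 = 7032.98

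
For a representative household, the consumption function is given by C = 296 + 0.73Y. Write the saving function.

S = Y − C = Y − (296 + 0.73Y) = -296 + (1 − 0.73)Y

S = -296 + 0.27Y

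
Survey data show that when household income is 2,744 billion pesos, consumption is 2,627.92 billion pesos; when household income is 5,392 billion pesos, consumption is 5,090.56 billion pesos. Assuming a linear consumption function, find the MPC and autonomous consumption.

MPC = ΔC/ΔY = (5090.56 − 2627.92)/(5392 − 2744) = 2462.64/2648 = 0.93
a = C − MPC·Y = 2627.92 − 0.93(2744) = 2627.92 − 2551.92 = 76

MPC = 0.93; a = 76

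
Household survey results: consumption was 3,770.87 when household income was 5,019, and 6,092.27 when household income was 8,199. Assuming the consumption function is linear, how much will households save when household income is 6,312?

S = 1597.24

MPC = (6092.27 − 3770.87)/(8199 − 5019) = 2321.4/3180 = 0.73
a = 3770.87 − 0.73(5019) = 3770.87 − 3663.87 = 107
C = 107 + 0.73(6312) = 4714.76
S = 6312 − 4714.76 = 1597.24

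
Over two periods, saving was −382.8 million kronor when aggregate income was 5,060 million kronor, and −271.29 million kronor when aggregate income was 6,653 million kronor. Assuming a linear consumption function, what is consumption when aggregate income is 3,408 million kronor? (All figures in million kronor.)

C = 3906.44

MPS = ΔS/ΔY = (-271.29 − (-382.8))/(6653 − 5060) = 111.51/1593 = 0.07
MPC = 1 − MPS = 0.93
Autonomous saving = -382.8 − 0.07(5060) = -737, so a = 737
C = 737 + 0.93(3408) = 737 + 3169.44 = 3906.44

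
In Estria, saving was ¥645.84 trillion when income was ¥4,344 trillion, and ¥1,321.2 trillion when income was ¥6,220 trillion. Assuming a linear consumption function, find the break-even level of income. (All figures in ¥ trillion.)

Y = 2550

MPS = ΔS/ΔY = (1321.2 − 645.84)/(6220 − 4344) = 675.36/1876 = 0.36
MPC = 1 − MPS = 0.64
From S(4344) = 645.84: −a + 0.36(4344) = 645.84, so a = 1563.84 − 645.84 = 918
Break-even (S = 0): Y = a/MPS = 918/0.36 = 2550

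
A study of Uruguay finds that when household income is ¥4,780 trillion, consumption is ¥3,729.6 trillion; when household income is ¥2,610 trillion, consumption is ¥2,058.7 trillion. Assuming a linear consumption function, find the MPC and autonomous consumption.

MPC = 0.77; a = 49

MPC = ΔC/ΔY = (3729.6 − 2058.7)/(4780 − 2610) = 1670.9/2170 = 0.77
a = C − MPC·Y = 2058.7 − 0.77(2610) = 2058.7 − 2009.7 = 49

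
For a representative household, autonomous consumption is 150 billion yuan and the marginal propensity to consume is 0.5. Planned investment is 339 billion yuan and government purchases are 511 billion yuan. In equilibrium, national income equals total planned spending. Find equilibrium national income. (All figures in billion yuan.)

Y = 2000

Y = C + I + G = 150 + 0.5Y + 339 + 511
Y − 0.5Y = 1000
0.5Y = 1000, so Y = 1000/0.5 = 2000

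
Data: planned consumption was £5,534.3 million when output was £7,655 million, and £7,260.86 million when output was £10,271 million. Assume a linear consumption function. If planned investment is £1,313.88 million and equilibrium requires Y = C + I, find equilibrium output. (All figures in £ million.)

MPC = (7260.86 − 5534.3)/(10271 − 7655) = 1726.56/2616 = 0.66
a = 5534.3 − 0.66(7655) = 482
Equilibrium: Y = 482 + 0.66Y + 1313.88
0.34Y = 1795.88, so Y = 1795.88/0.34 = 5282

Y = 5282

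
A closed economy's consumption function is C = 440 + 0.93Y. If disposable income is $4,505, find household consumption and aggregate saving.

C = 4629.65; S = -124.65

C = 440 + 0.93(4505) = 440 + 4189.65 = 4629.65
S = Y − C = 4505 − 4629.65 = -124.65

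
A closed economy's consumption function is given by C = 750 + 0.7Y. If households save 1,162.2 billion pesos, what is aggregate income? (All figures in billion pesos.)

Y = 6374

S = Y − C = -750 + 0.3Y
-750 + 0.3Y = 1162.2, so 0.3Y = 1912.2 and Y = 6374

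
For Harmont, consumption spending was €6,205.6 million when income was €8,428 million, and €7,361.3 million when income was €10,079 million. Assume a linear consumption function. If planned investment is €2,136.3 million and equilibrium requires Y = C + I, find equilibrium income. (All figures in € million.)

MPC = (7361.3 − 6205.6)/(10079 − 8428) = 1155.7/1651 = 0.7
a = 6205.6 − 0.7(8428) = 306
Equilibrium: Y = 306 + 0.7Y + 2136.3
0.3Y = 2442.3, so Y = 2442.3/0.3 = 8141

Y = 8141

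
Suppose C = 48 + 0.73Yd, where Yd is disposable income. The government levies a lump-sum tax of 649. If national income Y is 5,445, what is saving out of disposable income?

Yd = Y − T = 5445 − 649 = 4796
C = 48 + 0.73(4796) = 48 + 3501.08 = 3549.08
S = Yd − C = 4796 − 3549.08 = 1246.92

S = 1246.92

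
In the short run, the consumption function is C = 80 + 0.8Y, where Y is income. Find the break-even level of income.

At break-even, C = Y: 80 + 0.8Y = Y
0.2Y = 80, so Y = 80/0.2 = 400

Y = 400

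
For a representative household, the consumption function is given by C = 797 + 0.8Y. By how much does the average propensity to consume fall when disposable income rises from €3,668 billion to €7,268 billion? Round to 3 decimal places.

ΔAPC = 0.108

At Y = 3668: C = 797 + 0.8(3668) = 3731.4, APC = 3731.4/3668 = 1.0173
At Y = 7268: C = 6611.4, APC = 6611.4/7268 = 0.9097
Fall in APC = 1.0173 − 0.9097 = 0.1076 ≈ 0.108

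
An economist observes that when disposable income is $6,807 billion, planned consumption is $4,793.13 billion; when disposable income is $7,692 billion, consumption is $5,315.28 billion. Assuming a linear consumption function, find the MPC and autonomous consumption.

MPC = 0.59; a = 777

MPC = ΔC/ΔY = (5315.28 − 4793.13)/(7692 − 6807) = 522.15/885 = 0.59
a = C − MPC·Y = 4793.13 − 0.59(6807) = 4793.13 − 4016.13 = 777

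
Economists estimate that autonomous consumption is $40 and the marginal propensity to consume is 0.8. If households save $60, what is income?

S = Y − C = -40 + 0.2Y
-40 + 0.2Y = 60, so 0.2Y = 100 and Y = 500

Y = 500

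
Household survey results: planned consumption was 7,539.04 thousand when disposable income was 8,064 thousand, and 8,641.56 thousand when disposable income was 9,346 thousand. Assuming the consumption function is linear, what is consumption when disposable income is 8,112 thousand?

C = 7580.32

MPC = (8641.56 − 7539.04)/(9346 − 8064) = 1102.52/1282 = 0.86
a = 7539.04 − 0.86(8064) = 7539.04 − 6935.04 = 604
C = 604 + 0.86(8112) = 604 + 6976.32 = 7580.32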